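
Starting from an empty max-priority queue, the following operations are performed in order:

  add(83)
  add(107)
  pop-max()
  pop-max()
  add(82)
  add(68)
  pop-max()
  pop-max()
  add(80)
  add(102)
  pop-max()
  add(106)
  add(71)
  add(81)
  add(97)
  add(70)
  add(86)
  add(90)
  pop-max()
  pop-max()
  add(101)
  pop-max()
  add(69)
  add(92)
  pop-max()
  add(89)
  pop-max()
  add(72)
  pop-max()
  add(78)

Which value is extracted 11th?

89

insert 83 → {83}
insert 107 → {107, 83}
pop-max → 107; now {83}
pop-max → 83; now {}
insert 82 → {82}
insert 68 → {82, 68}
pop-max → 82; now {68}
pop-max → 68; now {}
insert 80 → {80}
insert 102 → {102, 80}
pop-max → 102; now {80}
insert 106 → {106, 80}
insert 71 → {106, 80, 71}
insert 81 → {106, 81, 80, 71}
insert 97 → {106, 97, 81, 80, 71}
insert 70 → {106, 97, 81, 80, 71, 70}
insert 86 → {106, 97, 86, 81, 80, 71, 70}
insert 90 → {106, 97, 90, 86, 81, 80, 71, 70}
pop-max → 106; now {97, 90, 86, 81, 80, 71, 70}
pop-max → 97; now {90, 86, 81, 80, 71, 70}
insert 101 → {101, 90, 86, 81, 80, 71, 70}
pop-max → 101; now {90, 86, 81, 80, 71, 70}
insert 69 → {90, 86, 81, 80, 71, 70, 69}
insert 92 → {92, 90, 86, 81, 80, 71, 70, 69}
pop-max → 92; now {90, 86, 81, 80, 71, 70, 69}
insert 89 → {90, 89, 86, 81, 80, 71, 70, 69}
pop-max → 90; now {89, 86, 81, 80, 71, 70, 69}
insert 72 → {89, 86, 81, 80, 72, 71, 70, 69}
pop-max → 89; now {86, 81, 80, 72, 71, 70, 69}
insert 78 → {86, 81, 80, 78, 72, 71, 70, 69}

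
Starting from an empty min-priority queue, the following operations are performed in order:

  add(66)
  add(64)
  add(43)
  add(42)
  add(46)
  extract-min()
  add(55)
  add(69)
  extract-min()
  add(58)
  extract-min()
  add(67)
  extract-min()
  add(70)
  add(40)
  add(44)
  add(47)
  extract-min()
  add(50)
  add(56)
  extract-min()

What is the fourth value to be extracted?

insert 66 → {66}
insert 64 → {64, 66}
insert 43 → {43, 64, 66}
insert 42 → {42, 43, 64, 66}
insert 46 → {42, 43, 46, 64, 66}
extract-min → 42; now {43, 46, 64, 66}
insert 55 → {43, 46, 55, 64, 66}
insert 69 → {43, 46, 55, 64, 66, 69}
extract-min → 43; now {46, 55, 64, 66, 69}
insert 58 → {46, 55, 58, 64, 66, 69}
extract-min → 46; now {55, 58, 64, 66, 69}
insert 67 → {55, 58, 64, 66, 67, 69}
extract-min → 55; now {58, 64, 66, 67, 69}
insert 70 → {58, 64, 66, 67, 69, 70}
insert 40 → {40, 58, 64, 66, 67, 69, 70}
insert 44 → {40, 44, 58, 64, 66, 67, 69, 70}
insert 47 → {40, 44, 47, 58, 64, 66, 67, 69, 70}
extract-min → 40; now {44, 47, 58, 64, 66, 67, 69, 70}
insert 50 → {44, 47, 50, 58, 64, 66, 67, 69, 70}
insert 56 → {44, 47, 50, 56, 58, 64, 66, 67, 69, 70}
extract-min → 44; now {47, 50, 56, 58, 64, 66, 67, 69, 70}

55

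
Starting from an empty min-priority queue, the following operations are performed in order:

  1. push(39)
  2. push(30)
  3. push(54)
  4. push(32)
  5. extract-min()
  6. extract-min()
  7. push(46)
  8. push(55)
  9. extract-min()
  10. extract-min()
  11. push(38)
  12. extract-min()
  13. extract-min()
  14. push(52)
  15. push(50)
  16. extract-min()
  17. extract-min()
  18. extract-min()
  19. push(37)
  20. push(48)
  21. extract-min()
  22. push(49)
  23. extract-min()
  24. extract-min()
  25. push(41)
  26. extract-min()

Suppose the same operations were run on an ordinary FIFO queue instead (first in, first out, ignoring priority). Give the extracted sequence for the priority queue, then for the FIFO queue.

insert 39 → {39}
insert 30 → {30, 39}
insert 54 → {30, 39, 54}
insert 32 → {30, 32, 39, 54}
extract-min → 30; now {32, 39, 54}
extract-min → 32; now {39, 54}
insert 46 → {39, 46, 54}
insert 55 → {39, 46, 54, 55}
extract-min → 39; now {46, 54, 55}
extract-min → 46; now {54, 55}
insert 38 → {38, 54, 55}
extract-min → 38; now {54, 55}
extract-min → 54; now {55}
insert 52 → {52, 55}
insert 50 → {50, 52, 55}
extract-min → 50; now {52, 55}
extract-min → 52; now {55}
extract-min → 55; now {}
insert 37 → {37}
insert 48 → {37, 48}
extract-min → 37; now {48}
insert 49 → {48, 49}
extract-min → 48; now {49}
extract-min → 49; now {}
insert 41 → {41}
extract-min → 41; now {}

priority queue: 30 → 32 → 39 → 46 → 38 → 54 → 50 → 52 → 55 → 37 → 48 → 49 → 41; FIFO queue: 39, 30, 54, 32, 46, 55, 38, 52, 50, 37, 48, 49, 41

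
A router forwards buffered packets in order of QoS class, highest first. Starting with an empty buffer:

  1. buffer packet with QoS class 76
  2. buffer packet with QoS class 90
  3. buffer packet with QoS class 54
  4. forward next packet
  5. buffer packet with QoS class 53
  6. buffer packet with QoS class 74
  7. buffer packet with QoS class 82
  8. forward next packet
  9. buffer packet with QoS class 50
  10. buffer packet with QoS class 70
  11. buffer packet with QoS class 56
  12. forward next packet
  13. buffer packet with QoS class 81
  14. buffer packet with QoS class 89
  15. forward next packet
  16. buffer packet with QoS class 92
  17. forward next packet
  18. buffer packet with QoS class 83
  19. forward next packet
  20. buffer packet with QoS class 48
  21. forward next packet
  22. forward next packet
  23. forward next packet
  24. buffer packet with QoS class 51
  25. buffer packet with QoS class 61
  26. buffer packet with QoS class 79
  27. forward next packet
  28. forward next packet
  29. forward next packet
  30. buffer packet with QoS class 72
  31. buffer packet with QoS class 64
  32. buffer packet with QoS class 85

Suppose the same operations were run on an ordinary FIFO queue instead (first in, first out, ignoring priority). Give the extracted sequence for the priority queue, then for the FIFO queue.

priority queue: 90 → 82 → 76 → 89 → 92 → 83 → 81 → 74 → 70 → 79 → 61 → 56; FIFO queue: 76, 90, 54, 53, 74, 82, 50, 70, 56, 81, 89, 92

insert 76 → {76}
insert 90 → {90, 76}
insert 54 → {90, 76, 54}
forward next packet → 90; now {76, 54}
insert 53 → {76, 54, 53}
insert 74 → {76, 74, 54, 53}
insert 82 → {82, 76, 74, 54, 53}
forward next packet → 82; now {76, 74, 54, 53}
insert 50 → {76, 74, 54, 53, 50}
insert 70 → {76, 74, 70, 54, 53, 50}
insert 56 → {76, 74, 70, 56, 54, 53, 50}
forward next packet → 76; now {74, 70, 56, 54, 53, 50}
insert 81 → {81, 74, 70, 56, 54, 53, 50}
insert 89 → {89, 81, 74, 70, 56, 54, 53, 50}
forward next packet → 89; now {81, 74, 70, 56, 54, 53, 50}
insert 92 → {92, 81, 74, 70, 56, 54, 53, 50}
forward next packet → 92; now {81, 74, 70, 56, 54, 53, 50}
insert 83 → {83, 81, 74, 70, 56, 54, 53, 50}
forward next packet → 83; now {81, 74, 70, 56, 54, 53, 50}
insert 48 → {81, 74, 70, 56, 54, 53, 50, 48}
forward next packet → 81; now {74, 70, 56, 54, 53, 50, 48}
forward next packet → 74; now {70, 56, 54, 53, 50, 48}
forward next packet → 70; now {56, 54, 53, 50, 48}
insert 51 → {56, 54, 53, 51, 50, 48}
insert 61 → {61, 56, 54, 53, 51, 50, 48}
insert 79 → {79, 61, 56, 54, 53, 51, 50, 48}
forward next packet → 79; now {61, 56, 54, 53, 51, 50, 48}
forward next packet → 61; now {56, 54, 53, 51, 50, 48}
forward next packet → 56; now {54, 53, 51, 50, 48}
insert 72 → {72, 54, 53, 51, 50, 48}
insert 64 → {72, 64, 54, 53, 51, 50, 48}
insert 85 → {85, 72, 64, 54, 53, 51, 50, 48}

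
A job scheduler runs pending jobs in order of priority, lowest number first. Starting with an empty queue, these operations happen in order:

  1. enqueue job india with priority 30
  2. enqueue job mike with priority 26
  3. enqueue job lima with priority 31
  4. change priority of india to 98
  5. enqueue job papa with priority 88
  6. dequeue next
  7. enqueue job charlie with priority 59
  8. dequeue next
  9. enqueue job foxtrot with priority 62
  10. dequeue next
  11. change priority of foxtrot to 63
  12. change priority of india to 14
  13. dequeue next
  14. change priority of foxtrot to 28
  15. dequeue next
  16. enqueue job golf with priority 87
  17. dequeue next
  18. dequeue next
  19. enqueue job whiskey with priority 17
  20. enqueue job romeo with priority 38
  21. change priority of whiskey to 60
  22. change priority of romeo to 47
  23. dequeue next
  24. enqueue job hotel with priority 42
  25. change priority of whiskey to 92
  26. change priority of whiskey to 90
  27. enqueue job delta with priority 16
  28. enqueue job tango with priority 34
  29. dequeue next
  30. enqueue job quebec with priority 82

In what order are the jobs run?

add india (priority 30) → {india:30}
add mike (priority 26) → {mike:26, india:30}
add lima (priority 31) → {mike:26, india:30, lima:31}
update india to priority 98 → {mike:26, lima:31, india:98}
add papa (priority 88) → {mike:26, lima:31, papa:88, india:98}
dequeue next → mike; now {lima:31, papa:88, india:98}
add charlie (priority 59) → {lima:31, charlie:59, papa:88, india:98}
dequeue next → lima; now {charlie:59, papa:88, india:98}
add foxtrot (priority 62) → {charlie:59, foxtrot:62, papa:88, india:98}
dequeue next → charlie; now {foxtrot:62, papa:88, india:98}
update foxtrot to priority 63 → {foxtrot:63, papa:88, india:98}
update india to priority 14 → {india:14, foxtrot:63, papa:88}
dequeue next → india; now {foxtrot:63, papa:88}
update foxtrot to priority 28 → {foxtrot:28, papa:88}
dequeue next → foxtrot; now {papa:88}
add golf (priority 87) → {golf:87, papa:88}
dequeue next → golf; now {papa:88}
dequeue next → papa; now {}
add whiskey (priority 17) → {whiskey:17}
add romeo (priority 38) → {whiskey:17, romeo:38}
update whiskey to priority 60 → {romeo:38, whiskey:60}
update romeo to priority 47 → {romeo:47, whiskey:60}
dequeue next → romeo; now {whiskey:60}
add hotel (priority 42) → {hotel:42, whiskey:60}
update whiskey to priority 92 → {hotel:42, whiskey:92}
update whiskey to priority 90 → {hotel:42, whiskey:90}
add delta (priority 16) → {delta:16, hotel:42, whiskey:90}
add tango (priority 34) → {delta:16, tango:34, hotel:42, whiskey:90}
dequeue next → delta; now {tango:34, hotel:42, whiskey:90}
add quebec (priority 82) → {tango:34, hotel:42, quebec:82, whiskey:90}

[mike, lima, charlie, india, foxtrot, golf, papa, romeo, delta]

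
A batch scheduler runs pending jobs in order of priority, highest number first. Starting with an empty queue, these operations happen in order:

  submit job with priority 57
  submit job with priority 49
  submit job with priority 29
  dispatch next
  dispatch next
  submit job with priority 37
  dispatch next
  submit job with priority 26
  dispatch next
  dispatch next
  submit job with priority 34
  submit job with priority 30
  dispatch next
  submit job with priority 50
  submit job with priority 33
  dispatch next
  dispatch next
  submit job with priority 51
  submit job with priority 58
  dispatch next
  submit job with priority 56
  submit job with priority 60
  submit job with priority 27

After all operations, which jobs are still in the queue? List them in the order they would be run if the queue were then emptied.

[60, 56, 51, 30, 27]

insert 57 → {57}
insert 49 → {57, 49}
insert 29 → {57, 49, 29}
dispatch next → 57; now {49, 29}
dispatch next → 49; now {29}
insert 37 → {37, 29}
dispatch next → 37; now {29}
insert 26 → {29, 26}
dispatch next → 29; now {26}
dispatch next → 26; now {}
insert 34 → {34}
insert 30 → {34, 30}
dispatch next → 34; now {30}
insert 50 → {50, 30}
insert 33 → {50, 33, 30}
dispatch next → 50; now {33, 30}
dispatch next → 33; now {30}
insert 51 → {51, 30}
insert 58 → {58, 51, 30}
dispatch next → 58; now {51, 30}
insert 56 → {56, 51, 30}
insert 60 → {60, 56, 51, 30}
insert 27 → {60, 56, 51, 30, 27}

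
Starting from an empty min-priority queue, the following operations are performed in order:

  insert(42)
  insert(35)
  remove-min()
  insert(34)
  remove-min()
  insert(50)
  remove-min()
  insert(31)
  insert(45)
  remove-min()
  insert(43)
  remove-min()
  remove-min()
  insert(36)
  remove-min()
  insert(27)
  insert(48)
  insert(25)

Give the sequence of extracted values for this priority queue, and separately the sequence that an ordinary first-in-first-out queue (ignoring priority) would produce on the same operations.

insert 42 → {42}
insert 35 → {35, 42}
remove-min → 35; now {42}
insert 34 → {34, 42}
remove-min → 34; now {42}
insert 50 → {42, 50}
remove-min → 42; now {50}
insert 31 → {31, 50}
insert 45 → {31, 45, 50}
remove-min → 31; now {45, 50}
insert 43 → {43, 45, 50}
remove-min → 43; now {45, 50}
remove-min → 45; now {50}
insert 36 → {36, 50}
remove-min → 36; now {50}
insert 27 → {27, 50}
insert 48 → {27, 48, 50}
insert 25 → {25, 27, 48, 50}

priority queue: 35 → 34 → 42 → 31 → 43 → 45 → 36; FIFO queue: [42, 35, 34, 50, 31, 45, 43]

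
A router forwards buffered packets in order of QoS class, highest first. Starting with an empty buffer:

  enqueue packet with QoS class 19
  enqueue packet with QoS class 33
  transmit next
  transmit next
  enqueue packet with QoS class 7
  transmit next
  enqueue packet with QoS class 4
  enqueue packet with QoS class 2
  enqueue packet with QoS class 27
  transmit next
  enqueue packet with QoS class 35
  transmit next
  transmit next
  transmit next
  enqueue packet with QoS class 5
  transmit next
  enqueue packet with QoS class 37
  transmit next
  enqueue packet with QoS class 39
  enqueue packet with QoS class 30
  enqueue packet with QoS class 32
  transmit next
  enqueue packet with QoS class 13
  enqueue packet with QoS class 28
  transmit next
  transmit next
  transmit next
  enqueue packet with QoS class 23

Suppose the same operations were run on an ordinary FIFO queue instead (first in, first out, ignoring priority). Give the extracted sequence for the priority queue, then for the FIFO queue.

priority queue: 33 → 19 → 7 → 27 → 35 → 4 → 2 → 5 → 37 → 39 → 32 → 30 → 28; FIFO queue: 19, 33, 7, 4, 2, 27, 35, 5, 37, 39, 30, 32, 13

insert 19 → {19}
insert 33 → {33, 19}
transmit next → 33; now {19}
transmit next → 19; now {}
insert 7 → {7}
transmit next → 7; now {}
insert 4 → {4}
insert 2 → {4, 2}
insert 27 → {27, 4, 2}
transmit next → 27; now {4, 2}
insert 35 → {35, 4, 2}
transmit next → 35; now {4, 2}
transmit next → 4; now {2}
transmit next → 2; now {}
insert 5 → {5}
transmit next → 5; now {}
insert 37 → {37}
transmit next → 37; now {}
insert 39 → {39}
insert 30 → {39, 30}
insert 32 → {39, 32, 30}
transmit next → 39; now {32, 30}
insert 13 → {32, 30, 13}
insert 28 → {32, 30, 28, 13}
transmit next → 32; now {30, 28, 13}
transmit next → 30; now {28, 13}
transmit next → 28; now {13}
insert 23 → {23, 13}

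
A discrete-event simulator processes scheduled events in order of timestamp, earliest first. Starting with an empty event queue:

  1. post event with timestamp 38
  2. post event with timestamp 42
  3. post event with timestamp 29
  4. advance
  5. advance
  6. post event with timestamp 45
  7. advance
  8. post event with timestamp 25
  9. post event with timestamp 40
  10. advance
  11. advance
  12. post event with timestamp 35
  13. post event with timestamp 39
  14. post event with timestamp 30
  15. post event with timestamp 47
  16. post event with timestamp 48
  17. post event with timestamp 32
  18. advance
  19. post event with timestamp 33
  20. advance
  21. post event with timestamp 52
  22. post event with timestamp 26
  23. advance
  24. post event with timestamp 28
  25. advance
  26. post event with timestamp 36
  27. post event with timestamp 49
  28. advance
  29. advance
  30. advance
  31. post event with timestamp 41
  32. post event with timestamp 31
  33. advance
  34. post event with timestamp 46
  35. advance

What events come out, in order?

insert 38 → {38}
insert 42 → {38, 42}
insert 29 → {29, 38, 42}
advance → 29; now {38, 42}
advance → 38; now {42}
insert 45 → {42, 45}
advance → 42; now {45}
insert 25 → {25, 45}
insert 40 → {25, 40, 45}
advance → 25; now {40, 45}
advance → 40; now {45}
insert 35 → {35, 45}
insert 39 → {35, 39, 45}
insert 30 → {30, 35, 39, 45}
insert 47 → {30, 35, 39, 45, 47}
insert 48 → {30, 35, 39, 45, 47, 48}
insert 32 → {30, 32, 35, 39, 45, 47, 48}
advance → 30; now {32, 35, 39, 45, 47, 48}
insert 33 → {32, 33, 35, 39, 45, 47, 48}
advance → 32; now {33, 35, 39, 45, 47, 48}
insert 52 → {33, 35, 39, 45, 47, 48, 52}
insert 26 → {26, 33, 35, 39, 45, 47, 48, 52}
advance → 26; now {33, 35, 39, 45, 47, 48, 52}
insert 28 → {28, 33, 35, 39, 45, 47, 48, 52}
advance → 28; now {33, 35, 39, 45, 47, 48, 52}
insert 36 → {33, 35, 36, 39, 45, 47, 48, 52}
insert 49 → {33, 35, 36, 39, 45, 47, 48, 49, 52}
advance → 33; now {35, 36, 39, 45, 47, 48, 49, 52}
advance → 35; now {36, 39, 45, 47, 48, 49, 52}
advance → 36; now {39, 45, 47, 48, 49, 52}
insert 41 → {39, 41, 45, 47, 48, 49, 52}
insert 31 → {31, 39, 41, 45, 47, 48, 49, 52}
advance → 31; now {39, 41, 45, 47, 48, 49, 52}
insert 46 → {39, 41, 45, 46, 47, 48, 49, 52}
advance → 39; now {41, 45, 46, 47, 48, 49, 52}

29, 38, 42, 25, 40, 30, 32, 26, 28, 33, 35, 36, 31, 39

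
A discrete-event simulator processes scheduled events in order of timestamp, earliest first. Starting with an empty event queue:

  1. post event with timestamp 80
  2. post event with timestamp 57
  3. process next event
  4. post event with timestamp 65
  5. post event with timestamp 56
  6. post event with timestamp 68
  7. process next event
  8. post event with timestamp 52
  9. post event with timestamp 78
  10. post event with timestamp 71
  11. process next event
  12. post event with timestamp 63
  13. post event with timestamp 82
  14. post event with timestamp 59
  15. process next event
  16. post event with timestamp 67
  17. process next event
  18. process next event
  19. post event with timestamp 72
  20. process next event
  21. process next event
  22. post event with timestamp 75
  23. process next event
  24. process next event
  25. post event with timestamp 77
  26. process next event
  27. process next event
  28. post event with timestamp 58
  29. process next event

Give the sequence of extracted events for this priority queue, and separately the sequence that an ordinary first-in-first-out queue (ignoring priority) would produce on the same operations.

insert 80 → {80}
insert 57 → {57, 80}
process next event → 57; now {80}
insert 65 → {65, 80}
insert 56 → {56, 65, 80}
insert 68 → {56, 65, 68, 80}
process next event → 56; now {65, 68, 80}
insert 52 → {52, 65, 68, 80}
insert 78 → {52, 65, 68, 78, 80}
insert 71 → {52, 65, 68, 71, 78, 80}
process next event → 52; now {65, 68, 71, 78, 80}
insert 63 → {63, 65, 68, 71, 78, 80}
insert 82 → {63, 65, 68, 71, 78, 80, 82}
insert 59 → {59, 63, 65, 68, 71, 78, 80, 82}
process next event → 59; now {63, 65, 68, 71, 78, 80, 82}
insert 67 → {63, 65, 67, 68, 71, 78, 80, 82}
process next event → 63; now {65, 67, 68, 71, 78, 80, 82}
process next event → 65; now {67, 68, 71, 78, 80, 82}
insert 72 → {67, 68, 71, 72, 78, 80, 82}
process next event → 67; now {68, 71, 72, 78, 80, 82}
process next event → 68; now {71, 72, 78, 80, 82}
insert 75 → {71, 72, 75, 78, 80, 82}
process next event → 71; now {72, 75, 78, 80, 82}
process next event → 72; now {75, 78, 80, 82}
insert 77 → {75, 77, 78, 80, 82}
process next event → 75; now {77, 78, 80, 82}
process next event → 77; now {78, 80, 82}
insert 58 → {58, 78, 80, 82}
process next event → 58; now {78, 80, 82}

priority queue: 57, 56, 52, 59, 63, 65, 67, 68, 71, 72, 75, 77, 58; FIFO queue: [80, 57, 65, 56, 68, 52, 78, 71, 63, 82, 59, 67, 72]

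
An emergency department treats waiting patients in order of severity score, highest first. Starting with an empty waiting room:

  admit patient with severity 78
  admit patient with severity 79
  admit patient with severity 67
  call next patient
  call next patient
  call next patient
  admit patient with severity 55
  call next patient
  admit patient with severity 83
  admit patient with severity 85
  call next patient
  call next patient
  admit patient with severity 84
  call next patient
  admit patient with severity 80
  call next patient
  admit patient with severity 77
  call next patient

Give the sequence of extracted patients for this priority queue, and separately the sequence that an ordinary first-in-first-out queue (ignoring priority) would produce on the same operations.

priority queue: 79 → 78 → 67 → 55 → 85 → 83 → 84 → 80 → 77; FIFO queue: 78, 79, 67, 55, 83, 85, 84, 80, 77

insert 78 → {78}
insert 79 → {79, 78}
insert 67 → {79, 78, 67}
call next patient → 79; now {78, 67}
call next patient → 78; now {67}
call next patient → 67; now {}
insert 55 → {55}
call next patient → 55; now {}
insert 83 → {83}
insert 85 → {85, 83}
call next patient → 85; now {83}
call next patient → 83; now {}
insert 84 → {84}
call next patient → 84; now {}
insert 80 → {80}
call next patient → 80; now {}
insert 77 → {77}
call next patient → 77; now {}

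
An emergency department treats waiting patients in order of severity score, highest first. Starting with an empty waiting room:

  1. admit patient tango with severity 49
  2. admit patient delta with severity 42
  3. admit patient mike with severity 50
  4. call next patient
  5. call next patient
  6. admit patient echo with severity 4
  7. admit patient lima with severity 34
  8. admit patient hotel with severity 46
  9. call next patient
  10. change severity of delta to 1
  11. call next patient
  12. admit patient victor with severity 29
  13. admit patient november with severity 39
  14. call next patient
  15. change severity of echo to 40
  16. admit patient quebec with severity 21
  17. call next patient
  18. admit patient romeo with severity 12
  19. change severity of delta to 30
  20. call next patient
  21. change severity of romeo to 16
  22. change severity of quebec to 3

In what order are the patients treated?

mike → tango → hotel → lima → november → echo → delta

add tango (severity 49) → {tango:49}
add delta (severity 42) → {tango:49, delta:42}
add mike (severity 50) → {mike:50, tango:49, delta:42}
call next patient → mike; now {tango:49, delta:42}
call next patient → tango; now {delta:42}
add echo (severity 4) → {delta:42, echo:4}
add lima (severity 34) → {delta:42, lima:34, echo:4}
add hotel (severity 46) → {hotel:46, delta:42, lima:34, echo:4}
call next patient → hotel; now {delta:42, lima:34, echo:4}
update delta to severity 1 → {lima:34, echo:4, delta:1}
call next patient → lima; now {echo:4, delta:1}
add victor (severity 29) → {victor:29, echo:4, delta:1}
add november (severity 39) → {november:39, victor:29, echo:4, delta:1}
call next patient → november; now {victor:29, echo:4, delta:1}
update echo to severity 40 → {echo:40, victor:29, delta:1}
add quebec (severity 21) → {echo:40, victor:29, quebec:21, delta:1}
call next patient → echo; now {victor:29, quebec:21, delta:1}
add romeo (severity 12) → {victor:29, quebec:21, romeo:12, delta:1}
update delta to severity 30 → {delta:30, victor:29, quebec:21, romeo:12}
call next patient → delta; now {victor:29, quebec:21, romeo:12}
update romeo to severity 16 → {victor:29, quebec:21, romeo:16}
update quebec to severity 3 → {victor:29, romeo:16, quebec:3}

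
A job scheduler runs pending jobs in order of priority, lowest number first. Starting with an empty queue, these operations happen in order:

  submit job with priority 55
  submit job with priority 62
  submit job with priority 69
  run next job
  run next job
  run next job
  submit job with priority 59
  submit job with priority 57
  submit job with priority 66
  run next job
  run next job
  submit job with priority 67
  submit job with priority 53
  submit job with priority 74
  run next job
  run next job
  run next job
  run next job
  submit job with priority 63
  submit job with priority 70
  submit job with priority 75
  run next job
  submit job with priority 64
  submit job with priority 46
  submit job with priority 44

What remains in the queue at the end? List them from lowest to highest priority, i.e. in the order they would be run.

[44, 46, 64, 70, 75]

insert 55 → {55}
insert 62 → {55, 62}
insert 69 → {55, 62, 69}
run next job → 55; now {62, 69}
run next job → 62; now {69}
run next job → 69; now {}
insert 59 → {59}
insert 57 → {57, 59}
insert 66 → {57, 59, 66}
run next job → 57; now {59, 66}
run next job → 59; now {66}
insert 67 → {66, 67}
insert 53 → {53, 66, 67}
insert 74 → {53, 66, 67, 74}
run next job → 53; now {66, 67, 74}
run next job → 66; now {67, 74}
run next job → 67; now {74}
run next job → 74; now {}
insert 63 → {63}
insert 70 → {63, 70}
insert 75 → {63, 70, 75}
run next job → 63; now {70, 75}
insert 64 → {64, 70, 75}
insert 46 → {46, 64, 70, 75}
insert 44 → {44, 46, 64, 70, 75}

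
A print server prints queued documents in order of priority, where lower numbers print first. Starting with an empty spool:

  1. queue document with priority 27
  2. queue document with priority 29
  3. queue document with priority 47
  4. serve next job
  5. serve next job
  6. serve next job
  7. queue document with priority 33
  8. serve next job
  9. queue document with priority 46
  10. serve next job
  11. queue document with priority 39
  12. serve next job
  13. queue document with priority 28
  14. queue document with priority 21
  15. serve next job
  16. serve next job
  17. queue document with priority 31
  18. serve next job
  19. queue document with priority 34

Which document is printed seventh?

21

insert 27 → {27}
insert 29 → {27, 29}
insert 47 → {27, 29, 47}
serve next job → 27; now {29, 47}
serve next job → 29; now {47}
serve next job → 47; now {}
insert 33 → {33}
serve next job → 33; now {}
insert 46 → {46}
serve next job → 46; now {}
insert 39 → {39}
serve next job → 39; now {}
insert 28 → {28}
insert 21 → {21, 28}
serve next job → 21; now {28}
serve next job → 28; now {}
insert 31 → {31}
serve next job → 31; now {}
insert 34 → {34}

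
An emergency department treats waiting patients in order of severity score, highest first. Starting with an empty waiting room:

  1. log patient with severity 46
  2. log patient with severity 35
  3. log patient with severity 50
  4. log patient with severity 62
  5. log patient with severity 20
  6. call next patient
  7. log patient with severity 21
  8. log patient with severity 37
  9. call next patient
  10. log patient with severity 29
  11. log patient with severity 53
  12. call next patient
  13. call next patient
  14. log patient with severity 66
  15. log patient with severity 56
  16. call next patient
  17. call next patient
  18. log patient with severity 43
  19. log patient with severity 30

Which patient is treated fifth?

insert 46 → {46}
insert 35 → {46, 35}
insert 50 → {50, 46, 35}
insert 62 → {62, 50, 46, 35}
insert 20 → {62, 50, 46, 35, 20}
call next patient → 62; now {50, 46, 35, 20}
insert 21 → {50, 46, 35, 21, 20}
insert 37 → {50, 46, 37, 35, 21, 20}
call next patient → 50; now {46, 37, 35, 21, 20}
insert 29 → {46, 37, 35, 29, 21, 20}
insert 53 → {53, 46, 37, 35, 29, 21, 20}
call next patient → 53; now {46, 37, 35, 29, 21, 20}
call next patient → 46; now {37, 35, 29, 21, 20}
insert 66 → {66, 37, 35, 29, 21, 20}
insert 56 → {66, 56, 37, 35, 29, 21, 20}
call next patient → 66; now {56, 37, 35, 29, 21, 20}
call next patient → 56; now {37, 35, 29, 21, 20}
insert 43 → {43, 37, 35, 29, 21, 20}
insert 30 → {43, 37, 35, 30, 29, 21, 20}

66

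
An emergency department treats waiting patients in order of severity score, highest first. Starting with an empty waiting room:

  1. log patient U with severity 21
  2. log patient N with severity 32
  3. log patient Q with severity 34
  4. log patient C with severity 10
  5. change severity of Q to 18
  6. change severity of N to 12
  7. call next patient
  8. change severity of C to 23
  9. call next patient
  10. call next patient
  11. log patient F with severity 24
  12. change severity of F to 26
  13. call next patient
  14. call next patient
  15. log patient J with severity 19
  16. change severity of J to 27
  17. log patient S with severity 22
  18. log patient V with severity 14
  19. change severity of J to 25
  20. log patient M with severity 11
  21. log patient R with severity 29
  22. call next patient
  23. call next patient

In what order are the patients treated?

add U (severity 21) → {U:21}
add N (severity 32) → {N:32, U:21}
add Q (severity 34) → {Q:34, N:32, U:21}
add C (severity 10) → {Q:34, N:32, U:21, C:10}
update Q to severity 18 → {N:32, U:21, Q:18, C:10}
update N to severity 12 → {U:21, Q:18, N:12, C:10}
call next patient → U; now {Q:18, N:12, C:10}
update C to severity 23 → {C:23, Q:18, N:12}
call next patient → C; now {Q:18, N:12}
call next patient → Q; now {N:12}
add F (severity 24) → {F:24, N:12}
update F to severity 26 → {F:26, N:12}
call next patient → F; now {N:12}
call next patient → N; now {}
add J (severity 19) → {J:19}
update J to severity 27 → {J:27}
add S (severity 22) → {J:27, S:22}
add V (severity 14) → {J:27, S:22, V:14}
update J to severity 25 → {J:25, S:22, V:14}
add M (severity 11) → {J:25, S:22, V:14, M:11}
add R (severity 29) → {R:29, J:25, S:22, V:14, M:11}
call next patient → R; now {J:25, S:22, V:14, M:11}
call next patient → J; now {S:22, V:14, M:11}

U, C, Q, F, N, R, J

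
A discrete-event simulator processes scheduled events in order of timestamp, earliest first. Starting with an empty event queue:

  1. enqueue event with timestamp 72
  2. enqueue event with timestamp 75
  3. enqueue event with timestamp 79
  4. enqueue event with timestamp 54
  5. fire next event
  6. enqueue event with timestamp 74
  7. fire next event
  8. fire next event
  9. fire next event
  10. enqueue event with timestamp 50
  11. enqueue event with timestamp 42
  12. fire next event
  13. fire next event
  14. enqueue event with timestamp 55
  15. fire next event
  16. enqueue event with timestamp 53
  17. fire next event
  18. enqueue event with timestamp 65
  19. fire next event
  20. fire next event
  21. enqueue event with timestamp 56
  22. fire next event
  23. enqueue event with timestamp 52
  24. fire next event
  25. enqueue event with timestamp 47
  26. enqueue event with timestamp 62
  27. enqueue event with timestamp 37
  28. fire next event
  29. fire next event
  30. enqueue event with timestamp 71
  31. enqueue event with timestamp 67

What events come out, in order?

54 → 72 → 74 → 75 → 42 → 50 → 55 → 53 → 65 → 79 → 56 → 52 → 37 → 47

insert 72 → {72}
insert 75 → {72, 75}
insert 79 → {72, 75, 79}
insert 54 → {54, 72, 75, 79}
fire next event → 54; now {72, 75, 79}
insert 74 → {72, 74, 75, 79}
fire next event → 72; now {74, 75, 79}
fire next event → 74; now {75, 79}
fire next event → 75; now {79}
insert 50 → {50, 79}
insert 42 → {42, 50, 79}
fire next event → 42; now {50, 79}
fire next event → 50; now {79}
insert 55 → {55, 79}
fire next event → 55; now {79}
insert 53 → {53, 79}
fire next event → 53; now {79}
insert 65 → {65, 79}
fire next event → 65; now {79}
fire next event → 79; now {}
insert 56 → {56}
fire next event → 56; now {}
insert 52 → {52}
fire next event → 52; now {}
insert 47 → {47}
insert 62 → {47, 62}
insert 37 → {37, 47, 62}
fire next event → 37; now {47, 62}
fire next event → 47; now {62}
insert 71 → {62, 71}
insert 67 → {62, 67, 71}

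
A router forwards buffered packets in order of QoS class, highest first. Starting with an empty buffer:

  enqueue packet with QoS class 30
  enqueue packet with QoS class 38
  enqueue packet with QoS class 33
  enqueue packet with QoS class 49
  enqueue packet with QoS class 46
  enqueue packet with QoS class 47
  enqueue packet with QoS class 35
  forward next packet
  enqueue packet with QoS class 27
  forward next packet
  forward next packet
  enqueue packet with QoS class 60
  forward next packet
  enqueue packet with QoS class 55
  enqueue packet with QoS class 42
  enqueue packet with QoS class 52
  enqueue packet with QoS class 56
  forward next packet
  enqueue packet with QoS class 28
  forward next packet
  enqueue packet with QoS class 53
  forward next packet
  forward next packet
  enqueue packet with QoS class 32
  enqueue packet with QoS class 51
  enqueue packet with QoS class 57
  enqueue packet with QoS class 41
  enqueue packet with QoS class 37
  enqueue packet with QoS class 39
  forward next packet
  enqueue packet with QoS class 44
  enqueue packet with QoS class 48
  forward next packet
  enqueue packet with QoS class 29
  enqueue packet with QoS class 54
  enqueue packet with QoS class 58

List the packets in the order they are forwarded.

insert 30 → {30}
insert 38 → {38, 30}
insert 33 → {38, 33, 30}
insert 49 → {49, 38, 33, 30}
insert 46 → {49, 46, 38, 33, 30}
insert 47 → {49, 47, 46, 38, 33, 30}
insert 35 → {49, 47, 46, 38, 35, 33, 30}
forward next packet → 49; now {47, 46, 38, 35, 33, 30}
insert 27 → {47, 46, 38, 35, 33, 30, 27}
forward next packet → 47; now {46, 38, 35, 33, 30, 27}
forward next packet → 46; now {38, 35, 33, 30, 27}
insert 60 → {60, 38, 35, 33, 30, 27}
forward next packet → 60; now {38, 35, 33, 30, 27}
insert 55 → {55, 38, 35, 33, 30, 27}
insert 42 → {55, 42, 38, 35, 33, 30, 27}
insert 52 → {55, 52, 42, 38, 35, 33, 30, 27}
insert 56 → {56, 55, 52, 42, 38, 35, 33, 30, 27}
forward next packet → 56; now {55, 52, 42, 38, 35, 33, 30, 27}
insert 28 → {55, 52, 42, 38, 35, 33, 30, 28, 27}
forward next packet → 55; now {52, 42, 38, 35, 33, 30, 28, 27}
insert 53 → {53, 52, 42, 38, 35, 33, 30, 28, 27}
forward next packet → 53; now {52, 42, 38, 35, 33, 30, 28, 27}
forward next packet → 52; now {42, 38, 35, 33, 30, 28, 27}
insert 32 → {42, 38, 35, 33, 32, 30, 28, 27}
insert 51 → {51, 42, 38, 35, 33, 32, 30, 28, 27}
insert 57 → {57, 51, 42, 38, 35, 33, 32, 30, 28, 27}
insert 41 → {57, 51, 42, 41, 38, 35, 33, 32, 30, 28, 27}
insert 37 → {57, 51, 42, 41, 38, 37, 35, 33, 32, 30, 28, 27}
insert 39 → {57, 51, 42, 41, 39, 38, 37, 35, 33, 32, 30, 28, 27}
forward next packet → 57; now {51, 42, 41, 39, 38, 37, 35, 33, 32, 30, 28, 27}
insert 44 → {51, 44, 42, 41, 39, 38, 37, 35, 33, 32, 30, 28, 27}
insert 48 → {51, 48, 44, 42, 41, 39, 38, 37, 35, 33, 32, 30, 28, 27}
forward next packet → 51; now {48, 44, 42, 41, 39, 38, 37, 35, 33, 32, 30, 28, 27}
insert 29 → {48, 44, 42, 41, 39, 38, 37, 35, 33, 32, 30, 29, 28, 27}
insert 54 → {54, 48, 44, 42, 41, 39, 38, 37, 35, 33, 32, 30, 29, 28, 27}
insert 58 → {58, 54, 48, 44, 42, 41, 39, 38, 37, 35, 33, 32, 30, 29, 28, 27}

49, 47, 46, 60, 56, 55, 53, 52, 57, 51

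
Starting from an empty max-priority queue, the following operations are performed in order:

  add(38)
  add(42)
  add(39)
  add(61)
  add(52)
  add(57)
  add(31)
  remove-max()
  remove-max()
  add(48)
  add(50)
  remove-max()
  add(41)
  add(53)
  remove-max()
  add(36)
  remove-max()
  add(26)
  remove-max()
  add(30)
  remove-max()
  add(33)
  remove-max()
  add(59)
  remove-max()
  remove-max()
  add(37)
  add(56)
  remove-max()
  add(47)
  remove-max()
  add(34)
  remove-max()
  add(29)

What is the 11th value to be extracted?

56

insert 38 → {38}
insert 42 → {42, 38}
insert 39 → {42, 39, 38}
insert 61 → {61, 42, 39, 38}
insert 52 → {61, 52, 42, 39, 38}
insert 57 → {61, 57, 52, 42, 39, 38}
insert 31 → {61, 57, 52, 42, 39, 38, 31}
remove-max → 61; now {57, 52, 42, 39, 38, 31}
remove-max → 57; now {52, 42, 39, 38, 31}
insert 48 → {52, 48, 42, 39, 38, 31}
insert 50 → {52, 50, 48, 42, 39, 38, 31}
remove-max → 52; now {50, 48, 42, 39, 38, 31}
insert 41 → {50, 48, 42, 41, 39, 38, 31}
insert 53 → {53, 50, 48, 42, 41, 39, 38, 31}
remove-max → 53; now {50, 48, 42, 41, 39, 38, 31}
insert 36 → {50, 48, 42, 41, 39, 38, 36, 31}
remove-max → 50; now {48, 42, 41, 39, 38, 36, 31}
insert 26 → {48, 42, 41, 39, 38, 36, 31, 26}
remove-max → 48; now {42, 41, 39, 38, 36, 31, 26}
insert 30 → {42, 41, 39, 38, 36, 31, 30, 26}
remove-max → 42; now {41, 39, 38, 36, 31, 30, 26}
insert 33 → {41, 39, 38, 36, 33, 31, 30, 26}
remove-max → 41; now {39, 38, 36, 33, 31, 30, 26}
insert 59 → {59, 39, 38, 36, 33, 31, 30, 26}
remove-max → 59; now {39, 38, 36, 33, 31, 30, 26}
remove-max → 39; now {38, 36, 33, 31, 30, 26}
insert 37 → {38, 37, 36, 33, 31, 30, 26}
insert 56 → {56, 38, 37, 36, 33, 31, 30, 26}
remove-max → 56; now {38, 37, 36, 33, 31, 30, 26}
insert 47 → {47, 38, 37, 36, 33, 31, 30, 26}
remove-max → 47; now {38, 37, 36, 33, 31, 30, 26}
insert 34 → {38, 37, 36, 34, 33, 31, 30, 26}
remove-max → 38; now {37, 36, 34, 33, 31, 30, 26}
insert 29 → {37, 36, 34, 33, 31, 30, 29, 26}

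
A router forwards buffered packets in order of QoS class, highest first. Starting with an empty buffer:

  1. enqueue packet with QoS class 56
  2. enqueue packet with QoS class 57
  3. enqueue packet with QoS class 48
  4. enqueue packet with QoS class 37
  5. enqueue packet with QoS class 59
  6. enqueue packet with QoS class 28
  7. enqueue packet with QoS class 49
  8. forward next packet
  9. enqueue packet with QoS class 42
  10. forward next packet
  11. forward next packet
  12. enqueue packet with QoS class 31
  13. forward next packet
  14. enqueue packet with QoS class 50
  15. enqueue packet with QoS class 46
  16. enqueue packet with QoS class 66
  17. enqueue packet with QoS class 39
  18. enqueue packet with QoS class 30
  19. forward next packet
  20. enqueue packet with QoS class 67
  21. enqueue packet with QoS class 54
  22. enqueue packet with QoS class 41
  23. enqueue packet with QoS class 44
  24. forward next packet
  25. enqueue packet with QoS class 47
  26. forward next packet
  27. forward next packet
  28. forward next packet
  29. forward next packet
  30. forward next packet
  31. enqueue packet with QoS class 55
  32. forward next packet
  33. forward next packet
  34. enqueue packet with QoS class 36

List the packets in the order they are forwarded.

[59, 57, 56, 49, 66, 67, 54, 50, 48, 47, 46, 55, 44]

insert 56 → {56}
insert 57 → {57, 56}
insert 48 → {57, 56, 48}
insert 37 → {57, 56, 48, 37}
insert 59 → {59, 57, 56, 48, 37}
insert 28 → {59, 57, 56, 48, 37, 28}
insert 49 → {59, 57, 56, 49, 48, 37, 28}
forward next packet → 59; now {57, 56, 49, 48, 37, 28}
insert 42 → {57, 56, 49, 48, 42, 37, 28}
forward next packet → 57; now {56, 49, 48, 42, 37, 28}
forward next packet → 56; now {49, 48, 42, 37, 28}
insert 31 → {49, 48, 42, 37, 31, 28}
forward next packet → 49; now {48, 42, 37, 31, 28}
insert 50 → {50, 48, 42, 37, 31, 28}
insert 46 → {50, 48, 46, 42, 37, 31, 28}
insert 66 → {66, 50, 48, 46, 42, 37, 31, 28}
insert 39 → {66, 50, 48, 46, 42, 39, 37, 31, 28}
insert 30 → {66, 50, 48, 46, 42, 39, 37, 31, 30, 28}
forward next packet → 66; now {50, 48, 46, 42, 39, 37, 31, 30, 28}
insert 67 → {67, 50, 48, 46, 42, 39, 37, 31, 30, 28}
insert 54 → {67, 54, 50, 48, 46, 42, 39, 37, 31, 30, 28}
insert 41 → {67, 54, 50, 48, 46, 42, 41, 39, 37, 31, 30, 28}
insert 44 → {67, 54, 50, 48, 46, 44, 42, 41, 39, 37, 31, 30, 28}
forward next packet → 67; now {54, 50, 48, 46, 44, 42, 41, 39, 37, 31, 30, 28}
insert 47 → {54, 50, 48, 47, 46, 44, 42, 41, 39, 37, 31, 30, 28}
forward next packet → 54; now {50, 48, 47, 46, 44, 42, 41, 39, 37, 31, 30, 28}
forward next packet → 50; now {48, 47, 46, 44, 42, 41, 39, 37, 31, 30, 28}
forward next packet → 48; now {47, 46, 44, 42, 41, 39, 37, 31, 30, 28}
forward next packet → 47; now {46, 44, 42, 41, 39, 37, 31, 30, 28}
forward next packet → 46; now {44, 42, 41, 39, 37, 31, 30, 28}
insert 55 → {55, 44, 42, 41, 39, 37, 31, 30, 28}
forward next packet → 55; now {44, 42, 41, 39, 37, 31, 30, 28}
forward next packet → 44; now {42, 41, 39, 37, 31, 30, 28}
insert 36 → {42, 41, 39, 37, 36, 31, 30, 28}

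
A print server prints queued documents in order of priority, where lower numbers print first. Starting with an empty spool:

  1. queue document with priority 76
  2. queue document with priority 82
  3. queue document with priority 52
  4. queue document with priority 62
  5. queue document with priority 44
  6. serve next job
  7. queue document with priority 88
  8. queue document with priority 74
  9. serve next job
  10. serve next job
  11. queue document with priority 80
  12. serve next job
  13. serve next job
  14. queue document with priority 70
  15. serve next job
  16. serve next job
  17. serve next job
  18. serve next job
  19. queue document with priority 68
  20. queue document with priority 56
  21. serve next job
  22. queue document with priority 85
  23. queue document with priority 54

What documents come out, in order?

insert 76 → {76}
insert 82 → {76, 82}
insert 52 → {52, 76, 82}
insert 62 → {52, 62, 76, 82}
insert 44 → {44, 52, 62, 76, 82}
serve next job → 44; now {52, 62, 76, 82}
insert 88 → {52, 62, 76, 82, 88}
insert 74 → {52, 62, 74, 76, 82, 88}
serve next job → 52; now {62, 74, 76, 82, 88}
serve next job → 62; now {74, 76, 82, 88}
insert 80 → {74, 76, 80, 82, 88}
serve next job → 74; now {76, 80, 82, 88}
serve next job → 76; now {80, 82, 88}
insert 70 → {70, 80, 82, 88}
serve next job → 70; now {80, 82, 88}
serve next job → 80; now {82, 88}
serve next job → 82; now {88}
serve next job → 88; now {}
insert 68 → {68}
insert 56 → {56, 68}
serve next job → 56; now {68}
insert 85 → {68, 85}
insert 54 → {54, 68, 85}

44 → 52 → 62 → 74 → 76 → 70 → 80 → 82 → 88 → 56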